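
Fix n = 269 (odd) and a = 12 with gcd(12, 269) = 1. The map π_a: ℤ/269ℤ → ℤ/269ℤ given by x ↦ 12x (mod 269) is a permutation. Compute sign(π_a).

-1

Trace 15: π^k(15) = [15, 180, 8, 96, 76, 105, 184] for k=0..6.
2 cycles of lengths [268, 1].
269 − 2 = 267 transpositions; sign(π) = (−1)^267 = -1.
The Jacobi symbol (12|269) = -1 (Zolotarev) agrees.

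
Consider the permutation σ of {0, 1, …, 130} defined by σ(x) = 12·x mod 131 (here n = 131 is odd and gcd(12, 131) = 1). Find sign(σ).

Trace 65: π^k(65) = [65, 125, 59, 53, 112, 34, 15] for k=0..6.
Cycle lengths of π_12 on ℤ/131ℤ: [65, 65, 1]; 3 cycles in total.
sign(π) = (−1)^{n − #cycles} = (−1)^{131−3} = (−1)^128 = +1.
Check: (12/131) = +1 by Zolotarev.

+1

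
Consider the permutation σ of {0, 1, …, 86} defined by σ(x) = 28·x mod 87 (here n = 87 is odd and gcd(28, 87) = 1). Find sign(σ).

+1

Orbit of 1 under x↦28x: [1, 28]… (length divides ord_87(28)).
π_28 has 45 disjoint cycles with lengths [2, 2, 2, 2, 2, 2, 2, 2, 2, 2, 2, 2, 2, 2, 2, 2, 2, 2, 2, 2, 2, 2, 2, 2, 2, 2, 2, 2, 2, 2, 2, 2, 2, 2, 2, 2, 2, 2, 2, 2, 2, 2, 1, 1, 1] on {0,…,86}.
45 cycles on 87: each ℓ→(−1)^(ℓ−1), product (−1)^42 = +1.
The Jacobi symbol (28|87) = +1 (Zolotarev) agrees.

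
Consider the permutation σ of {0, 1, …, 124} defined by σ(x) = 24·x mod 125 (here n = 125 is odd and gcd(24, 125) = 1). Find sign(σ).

+1

Orbit of 49 under x↦24x: [49, 51, 99, 1, 24, 76, 74]… (length divides ord_125(24)).
Cycle type of π: 10×10 + 2×12 + 1; total 23 cycles.
125 − 23 = 102 transpositions; sign(π) = (−1)^102 = +1.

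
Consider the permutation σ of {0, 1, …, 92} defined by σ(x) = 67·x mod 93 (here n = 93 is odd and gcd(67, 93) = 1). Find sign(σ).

Start at x=1: 1 → 67 → 25 → 1 (one orbit).
The orbit structure of x ↦ 67x mod 93: 33 orbits of sizes [3, 3, 3, 3, 3, 3, 3, 3, 3, 3, 3, 3, 3, 3, 3, 3, 3, 3, 3, 3, 3, 3, 3, 3, 3, 3, 3, 3, 3, 3, 1, 1, 1].
Σ(ℓ_i−1) = 93−33 = 60; sign = (−1)^60 = +1.
(67|93)_J = +1 (Zolotarev's lemma cross-check).

+1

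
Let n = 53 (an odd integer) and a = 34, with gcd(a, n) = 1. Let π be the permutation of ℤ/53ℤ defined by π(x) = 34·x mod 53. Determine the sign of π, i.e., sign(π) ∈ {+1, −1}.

Start at x=41: 41 → 16 → 14 → 52 → 19 → 10 → 22 → … (one orbit).
Decompose π into cycles: lengths [52, 1] (2 cycles, including the fixed point 0).
sign(π) = (−1)^{n − #cycles} = (−1)^{53−2} = (−1)^51 = -1.
Check: (34/53) = -1 by Zolotarev.

-1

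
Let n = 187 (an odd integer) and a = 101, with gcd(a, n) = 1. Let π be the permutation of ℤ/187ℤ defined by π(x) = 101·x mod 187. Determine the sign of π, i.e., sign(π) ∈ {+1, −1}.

-1

Trace 137: π^k(137) = [137, 186, 86, 84, 69, 50, 1] for k=0..6.
Decompose π into cycles: lengths [10, 10, 10, 10, 10, 10, 10, 10, 10, 10, 10, 10, 10, 10, 10, 10, 10, 2, 2, 2, 2, 2, 2, 2, 2, 1] (26 cycles, including the fixed point 0).
Σ(ℓ_i−1) = 187−26 = 161; sign = (−1)^161 = -1.
Via Zolotarev, sign(π_{101}) = (101|187) = -1.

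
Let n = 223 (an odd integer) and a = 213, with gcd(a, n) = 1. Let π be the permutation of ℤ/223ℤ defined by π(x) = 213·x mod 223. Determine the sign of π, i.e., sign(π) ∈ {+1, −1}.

+1

Start at x=72: 72 → 172 → 64 → 29 → 156 → 1 → 213 → … (one orbit).
π_213 has 3 disjoint cycles with lengths [111, 111, 1] on {0,…,222}.
223 − 3 = 220 transpositions; sign(π) = (−1)^220 = +1.
Via Zolotarev, sign(π_{213}) = (213|223) = +1.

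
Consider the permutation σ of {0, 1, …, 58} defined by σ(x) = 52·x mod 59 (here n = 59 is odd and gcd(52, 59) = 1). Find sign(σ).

Start at x=23: 23 → 16 → 6 → 17 → 58 → 7 → 10 → … (one orbit).
Decompose π into cycles: lengths [58, 1] (2 cycles, including the fixed point 0).
n − c = 59 − 2 = 57; sign = (−1)^57 = -1.

-1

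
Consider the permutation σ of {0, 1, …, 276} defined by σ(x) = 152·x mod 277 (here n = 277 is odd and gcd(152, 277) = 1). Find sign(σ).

Start at x=138: 138 → 201 → 82 → 276 → 125 → 164 → 275 → … (one orbit).
π_152 has 4 disjoint cycles with lengths [92, 92, 92, 1] on {0,…,276}.
Σ(ℓ_i−1) = 277−4 = 273; sign = (−1)^273 = -1.
Via Zolotarev, sign(π_{152}) = (152|277) = -1.

-1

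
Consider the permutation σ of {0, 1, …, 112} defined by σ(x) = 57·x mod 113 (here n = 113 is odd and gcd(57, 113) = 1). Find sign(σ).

Start at x=111: 111 → 112 → 56 → 28 → 14 → 7 → 60 → … (one orbit).
Decompose π into cycles: lengths [28, 28, 28, 28, 1] (5 cycles, including the fixed point 0).
sign(π) = (−1)^{n − #cycles} = (−1)^{113−5} = (−1)^108 = +1.

+1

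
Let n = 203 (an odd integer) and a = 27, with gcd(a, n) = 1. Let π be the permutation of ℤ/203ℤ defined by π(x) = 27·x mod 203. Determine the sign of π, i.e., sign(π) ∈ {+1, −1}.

+1

Orbit of 120 under x↦27x: [120, 195, 190, 55, 64, 104, 169]… (length divides ord_203(27)).
π_27 has 11 disjoint cycles with lengths [28, 28, 28, 28, 28, 28, 28, 2, 2, 2, 1] on {0,…,202}.
11 cycles on 203: each ℓ→(−1)^(ℓ−1), product (−1)^192 = +1.
(27|203)_J = +1 (Zolotarev's lemma cross-check).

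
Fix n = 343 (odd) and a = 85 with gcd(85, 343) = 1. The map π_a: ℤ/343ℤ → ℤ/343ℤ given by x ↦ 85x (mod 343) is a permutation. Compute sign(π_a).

Start at x=85: 85 → 22 → 155 → 141 → 323 → 15 → 246 → … (one orbit).
Cycle type of π: 49×6 + 7×6 + 1×7; total 19 cycles.
sign(π) = (−1)^{n − #cycles} = (−1)^{343−19} = (−1)^324 = +1.
(85|343)_J = +1 (Zolotarev's lemma cross-check).

+1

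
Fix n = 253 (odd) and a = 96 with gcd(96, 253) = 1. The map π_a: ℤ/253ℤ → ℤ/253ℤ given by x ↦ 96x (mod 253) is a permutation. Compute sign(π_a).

Start at x=196: 196 → 94 → 169 → 32 → 36 → 167 → 93 → … (one orbit).
Cycle type of π: 110×2 + 11×2 + 10 + 1; total 6 cycles.
6 cycles on 253: each ℓ→(−1)^(ℓ−1), product (−1)^247 = -1.
The Jacobi symbol (96|253) = -1 (Zolotarev) agrees.

-1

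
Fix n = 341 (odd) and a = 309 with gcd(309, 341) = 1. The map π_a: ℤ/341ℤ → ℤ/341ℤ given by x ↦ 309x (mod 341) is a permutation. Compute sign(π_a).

Start at x=1: 1 → 309 → 1 (one orbit).
Cycle type of π: 2×165 + 1×11; total 176 cycles.
176 cycles on 341: each ℓ→(−1)^(ℓ−1), product (−1)^165 = -1.

-1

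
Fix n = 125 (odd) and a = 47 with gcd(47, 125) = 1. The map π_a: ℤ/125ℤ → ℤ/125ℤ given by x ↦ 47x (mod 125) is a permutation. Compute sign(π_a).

Start at x=76: 76 → 72 → 9 → 48 → 6 → 32 → 4 → … (one orbit).
Cycle type of π: 100 + 20 + 4 + 1; total 4 cycles.
n − c = 125 − 4 = 121; sign = (−1)^121 = -1.
The Jacobi symbol (47|125) = -1 (Zolotarev) agrees.

-1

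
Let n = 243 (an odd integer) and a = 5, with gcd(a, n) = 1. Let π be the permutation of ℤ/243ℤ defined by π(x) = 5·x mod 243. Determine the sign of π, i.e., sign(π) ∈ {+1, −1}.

-1

Trace 200: π^k(200) = [200, 28, 140, 214, 98, 4, 20] for k=0..6.
The orbit structure of x ↦ 5x mod 243: 6 orbits of sizes [162, 54, 18, 6, 2, 1].
sign(π) = (−1)^{n − #cycles} = (−1)^{243−6} = (−1)^237 = -1.
Zolotarev: (5|243) = -1, matching the cycle-count sign.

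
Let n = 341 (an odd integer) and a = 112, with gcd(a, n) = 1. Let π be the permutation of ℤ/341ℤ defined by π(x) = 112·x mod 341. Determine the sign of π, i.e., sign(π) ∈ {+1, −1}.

-1

Start at x=8: 8 → 214 → 98 → 64 → 7 → 102 → 171 → … (one orbit).
π_112 has 14 disjoint cycles with lengths [30, 30, 30, 30, 30, 30, 30, 30, 30, 30, 15, 15, 10, 1] on {0,…,340}.
341 − 14 = 327 transpositions; sign(π) = (−1)^327 = -1.
The Jacobi symbol (112|341) = -1 (Zolotarev) agrees.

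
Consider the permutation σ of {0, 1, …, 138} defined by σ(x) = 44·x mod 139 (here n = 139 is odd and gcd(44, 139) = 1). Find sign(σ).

Trace 45: π^k(45) = [45, 34, 106, 77, 52, 64, 36] for k=0..6.
Cycle type of π: 23×6 + 1; total 7 cycles.
139 − 7 = 132 transpositions; sign(π) = (−1)^132 = +1.

+1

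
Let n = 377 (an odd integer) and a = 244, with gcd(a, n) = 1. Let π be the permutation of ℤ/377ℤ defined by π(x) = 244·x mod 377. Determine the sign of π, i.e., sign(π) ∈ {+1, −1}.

Trace 220: π^k(220) = [220, 146, 186, 144, 75, 204, 12] for k=0..6.
38 cycles of lengths [12, 12, 12, 12, 12, 12, 12, 12, 12, 12, 12, 12, 12, 12, 12, 12, 12, 12, 12, 12, 12, 12, 12, 12, 12, 12, 12, 12, 6, 6, 4, 4, 4, 4, 4, 4, 4, 1].
377 − 38 = 339 transpositions; sign(π) = (−1)^339 = -1.

-1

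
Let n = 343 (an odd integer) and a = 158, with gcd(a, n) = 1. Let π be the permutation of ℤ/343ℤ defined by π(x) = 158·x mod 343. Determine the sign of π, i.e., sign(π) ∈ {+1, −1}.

+1

Start at x=165: 165 → 2 → 316 → 193 → 310 → 274 → 74 → … (one orbit).
The orbit structure of x ↦ 158x mod 343: 7 orbits of sizes [147, 147, 21, 21, 3, 3, 1].
With 7 cycles on 343 points, sign = (−1)^{343−7} = +1.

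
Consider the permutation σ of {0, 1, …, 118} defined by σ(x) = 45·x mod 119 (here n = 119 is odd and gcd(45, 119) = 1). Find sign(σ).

Trace 10: π^k(10) = [10, 93, 20, 67, 40, 15, 80] for k=0..6.
5 cycles of lengths [48, 48, 16, 6, 1].
Σ(ℓ_i−1) = 119−5 = 114; sign = (−1)^114 = +1.
(45|119)_J = +1 (Zolotarev's lemma cross-check).

+1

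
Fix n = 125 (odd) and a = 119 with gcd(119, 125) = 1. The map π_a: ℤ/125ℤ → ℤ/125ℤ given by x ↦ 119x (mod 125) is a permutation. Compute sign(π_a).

+1

Start at x=116: 116 → 54 → 51 → 69 → 86 → 109 → 96 → … (one orbit).
Cycle type of π: 50×2 + 10×2 + 2×2 + 1; total 7 cycles.
With 7 cycles on 125 points, sign = (−1)^{125−7} = +1.
Check: (119/125) = +1 by Zolotarev.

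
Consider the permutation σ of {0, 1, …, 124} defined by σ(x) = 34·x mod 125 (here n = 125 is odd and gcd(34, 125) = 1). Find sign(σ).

+1

Trace 64: π^k(64) = [64, 51, 109, 81, 4, 11, 124] for k=0..6.
7 cycles of lengths [50, 50, 10, 10, 2, 2, 1].
Σ(ℓ_i−1) = 125−7 = 118; sign = (−1)^118 = +1.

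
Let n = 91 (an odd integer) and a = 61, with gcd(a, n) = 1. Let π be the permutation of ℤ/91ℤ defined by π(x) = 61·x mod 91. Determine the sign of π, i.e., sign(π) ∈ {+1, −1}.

-1

Trace 1: π^k(1) = [1, 61, 81, 27, 9, 3] for k=0..5.
Decompose π into cycles: lengths [6, 6, 6, 6, 6, 6, 6, 6, 6, 6, 6, 6, 6, 3, 3, 3, 3, 1] (18 cycles, including the fixed point 0).
91 − 18 = 73 transpositions; sign(π) = (−1)^73 = -1.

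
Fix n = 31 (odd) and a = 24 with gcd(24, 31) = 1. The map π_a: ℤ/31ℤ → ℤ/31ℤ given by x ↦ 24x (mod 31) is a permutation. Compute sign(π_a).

-1

Trace 6: π^k(6) = [6, 20, 15, 19, 22, 1, 24] for k=0..6.
π_24 has 2 disjoint cycles with lengths [30, 1] on {0,…,30}.
With 2 cycles on 31 points, sign = (−1)^{31−2} = -1.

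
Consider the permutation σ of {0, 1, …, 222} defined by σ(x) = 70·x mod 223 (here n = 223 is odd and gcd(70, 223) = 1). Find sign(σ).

-1

Trace 153: π^k(153) = [153, 6, 197, 187, 156, 216, 179] for k=0..6.
Cycle lengths of π_70 on ℤ/223ℤ: [222, 1]; 2 cycles in total.
With 2 cycles on 223 points, sign = (−1)^{223−2} = -1.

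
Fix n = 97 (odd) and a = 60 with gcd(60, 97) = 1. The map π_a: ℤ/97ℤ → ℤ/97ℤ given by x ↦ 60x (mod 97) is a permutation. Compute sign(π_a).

-1

Trace 61: π^k(61) = [61, 71, 89, 5, 9, 55, 2] for k=0..6.
Cycle type of π: 96 + 1; total 2 cycles.
Σ(ℓ_i−1) = 97−2 = 95; sign = (−1)^95 = -1.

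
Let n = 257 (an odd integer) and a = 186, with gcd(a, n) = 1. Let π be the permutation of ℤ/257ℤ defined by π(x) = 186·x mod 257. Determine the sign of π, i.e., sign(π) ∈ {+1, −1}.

-1

Trace 145: π^k(145) = [145, 242, 37, 200, 192, 246, 10] for k=0..6.
The orbit structure of x ↦ 186x mod 257: 2 orbits of sizes [256, 1].
2 cycles on 257: each ℓ→(−1)^(ℓ−1), product (−1)^255 = -1.
Via Zolotarev, sign(π_{186}) = (186|257) = -1.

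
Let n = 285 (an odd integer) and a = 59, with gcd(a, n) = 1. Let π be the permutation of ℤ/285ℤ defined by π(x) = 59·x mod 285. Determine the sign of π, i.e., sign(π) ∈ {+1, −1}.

+1

Orbit of 61 under x↦59x: [61, 179, 16, 89, 121, 14, 256]… (length divides ord_285(59)).
23 cycles of lengths [18, 18, 18, 18, 18, 18, 18, 18, 18, 18, 18, 18, 18, 18, 18, 2, 2, 2, 2, 2, 2, 2, 1].
23 cycles on 285: each ℓ→(−1)^(ℓ−1), product (−1)^262 = +1.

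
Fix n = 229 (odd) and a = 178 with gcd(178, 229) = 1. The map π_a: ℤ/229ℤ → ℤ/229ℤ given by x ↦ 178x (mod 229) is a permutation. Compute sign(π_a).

+1

Orbit of 173 under x↦178x: [173, 108, 217, 154, 161, 33, 149]… (length divides ord_229(178)).
The orbit structure of x ↦ 178x mod 229: 3 orbits of sizes [114, 114, 1].
n − c = 229 − 3 = 226; sign = (−1)^226 = +1.
The Jacobi symbol (178|229) = +1 (Zolotarev) agrees.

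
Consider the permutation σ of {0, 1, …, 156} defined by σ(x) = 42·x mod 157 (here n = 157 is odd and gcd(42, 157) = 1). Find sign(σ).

Trace 110: π^k(110) = [110, 67, 145, 124, 27, 35, 57] for k=0..6.
The orbit structure of x ↦ 42x mod 157: 3 orbits of sizes [78, 78, 1].
n − c = 157 − 3 = 154; sign = (−1)^154 = +1.

+1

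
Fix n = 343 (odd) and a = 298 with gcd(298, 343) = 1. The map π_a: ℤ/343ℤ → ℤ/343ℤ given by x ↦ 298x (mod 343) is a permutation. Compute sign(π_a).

Trace 316: π^k(316) = [316, 186, 205, 36, 95, 184, 295] for k=0..6.
Cycle lengths of π_298 on ℤ/343ℤ: [147, 147, 21, 21, 3, 3, 1]; 7 cycles in total.
Σ(ℓ_i−1) = 343−7 = 336; sign = (−1)^336 = +1.
Check: (298/343) = +1 by Zolotarev.

+1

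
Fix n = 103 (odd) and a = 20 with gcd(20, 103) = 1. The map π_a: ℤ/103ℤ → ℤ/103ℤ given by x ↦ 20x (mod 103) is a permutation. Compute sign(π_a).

Trace 89: π^k(89) = [89, 29, 65, 64, 44, 56, 90] for k=0..6.
Decompose π into cycles: lengths [102, 1] (2 cycles, including the fixed point 0).
sign(π) = (−1)^{n − #cycles} = (−1)^{103−2} = (−1)^101 = -1.
Via Zolotarev, sign(π_{20}) = (20|103) = -1.

-1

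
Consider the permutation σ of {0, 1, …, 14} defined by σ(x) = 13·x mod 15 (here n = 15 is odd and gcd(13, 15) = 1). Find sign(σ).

Trace 13: π^k(13) = [13, 4, 7, 1] for k=0..3.
Cycle lengths of π_13 on ℤ/15ℤ: [4, 4, 4, 1, 1, 1]; 6 cycles in total.
Σ(ℓ_i−1) = 15−6 = 9; sign = (−1)^9 = -1.
The Jacobi symbol (13|15) = -1 (Zolotarev) agrees.

-1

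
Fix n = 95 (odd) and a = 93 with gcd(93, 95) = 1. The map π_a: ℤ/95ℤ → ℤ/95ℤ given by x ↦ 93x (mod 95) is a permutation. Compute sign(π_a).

-1

Trace 58: π^k(58) = [58, 74, 42, 11, 73, 44, 7] for k=0..6.
The orbit structure of x ↦ 93x mod 95: 6 orbits of sizes [36, 36, 9, 9, 4, 1].
sign(π) = (−1)^{n − #cycles} = (−1)^{95−6} = (−1)^89 = -1.
(93|95)_J = -1 (Zolotarev's lemma cross-check).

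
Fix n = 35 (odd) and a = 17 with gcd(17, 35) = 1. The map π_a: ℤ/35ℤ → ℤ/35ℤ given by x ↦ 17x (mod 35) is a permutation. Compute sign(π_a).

+1

Trace 12: π^k(12) = [12, 29, 3, 16, 27, 4, 33] for k=0..6.
Decompose π into cycles: lengths [12, 12, 6, 4, 1] (5 cycles, including the fixed point 0).
n − c = 35 − 5 = 30; sign = (−1)^30 = +1.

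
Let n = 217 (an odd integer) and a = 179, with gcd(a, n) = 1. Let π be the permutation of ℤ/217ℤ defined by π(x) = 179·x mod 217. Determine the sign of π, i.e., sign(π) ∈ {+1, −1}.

Start at x=179: 179 → 142 → 29 → 200 → 212 → 190 → 158 → … (one orbit).
Decompose π into cycles: lengths [30, 30, 30, 30, 30, 30, 30, 3, 3, 1] (10 cycles, including the fixed point 0).
sign(π) = (−1)^{n − #cycles} = (−1)^{217−10} = (−1)^207 = -1.

-1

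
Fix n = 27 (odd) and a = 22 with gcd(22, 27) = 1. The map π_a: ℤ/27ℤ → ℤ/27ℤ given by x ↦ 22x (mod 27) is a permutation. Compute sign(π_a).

Start at x=19: 19 → 13 → 16 → 1 → 22 → 25 → 10 → … (one orbit).
Cycle type of π: 9×2 + 3×2 + 1×3; total 7 cycles.
With 7 cycles on 27 points, sign = (−1)^{27−7} = +1.
Zolotarev: (22|27) = +1, matching the cycle-count sign.

+1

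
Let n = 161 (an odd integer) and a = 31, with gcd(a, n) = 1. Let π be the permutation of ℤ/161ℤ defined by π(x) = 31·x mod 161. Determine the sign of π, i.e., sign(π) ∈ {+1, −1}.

Orbit of 117 under x↦31x: [117, 85, 59, 58, 27, 32, 26]… (length divides ord_161(31)).
Decompose π into cycles: lengths [66, 66, 11, 11, 6, 1] (6 cycles, including the fixed point 0).
Σ(ℓ_i−1) = 161−6 = 155; sign = (−1)^155 = -1.

-1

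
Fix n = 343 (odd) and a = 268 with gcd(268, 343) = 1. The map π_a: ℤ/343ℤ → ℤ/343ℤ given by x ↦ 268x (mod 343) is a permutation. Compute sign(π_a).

Start at x=79: 79 → 249 → 190 → 156 → 305 → 106 → 282 → … (one orbit).
Decompose π into cycles: lengths [147, 147, 21, 21, 3, 3, 1] (7 cycles, including the fixed point 0).
With 7 cycles on 343 points, sign = (−1)^{343−7} = +1.
The Jacobi symbol (268|343) = +1 (Zolotarev) agrees.

+1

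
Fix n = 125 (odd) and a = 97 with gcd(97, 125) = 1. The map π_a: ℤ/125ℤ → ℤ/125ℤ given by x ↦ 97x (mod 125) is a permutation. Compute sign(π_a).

-1

Orbit of 26 under x↦97x: [26, 22, 9, 123, 56, 57, 29]… (length divides ord_125(97)).
Cycle type of π: 100 + 20 + 4 + 1; total 4 cycles.
4 cycles on 125: each ℓ→(−1)^(ℓ−1), product (−1)^121 = -1.
Zolotarev: (97|125) = -1, matching the cycle-count sign.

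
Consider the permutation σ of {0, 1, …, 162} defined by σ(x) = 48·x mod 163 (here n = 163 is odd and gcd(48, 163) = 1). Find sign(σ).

-1

Start at x=135: 135 → 123 → 36 → 98 → 140 → 37 → 146 → … (one orbit).
Cycle lengths of π_48 on ℤ/163ℤ: [54, 54, 54, 1]; 4 cycles in total.
163 − 4 = 159 transpositions; sign(π) = (−1)^159 = -1.
Check: (48/163) = -1 by Zolotarev.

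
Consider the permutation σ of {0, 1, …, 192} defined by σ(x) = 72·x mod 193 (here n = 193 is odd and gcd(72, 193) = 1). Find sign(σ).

Orbit of 24 under x↦72x: [24, 184, 124, 50, 126, 1, 72]… (length divides ord_193(72)).
Decompose π into cycles: lengths [32, 32, 32, 32, 32, 32, 1] (7 cycles, including the fixed point 0).
n − c = 193 − 7 = 186; sign = (−1)^186 = +1.

+1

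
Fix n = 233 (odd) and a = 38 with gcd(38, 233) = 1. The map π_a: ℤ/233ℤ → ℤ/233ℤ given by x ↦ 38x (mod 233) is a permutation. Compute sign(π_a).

Trace 142: π^k(142) = [142, 37, 8, 71, 135, 4, 152] for k=0..6.
The orbit structure of x ↦ 38x mod 233: 9 orbits of sizes [29, 29, 29, 29, 29, 29, 29, 29, 1].
sign(π) = (−1)^{n − #cycles} = (−1)^{233−9} = (−1)^224 = +1.

+1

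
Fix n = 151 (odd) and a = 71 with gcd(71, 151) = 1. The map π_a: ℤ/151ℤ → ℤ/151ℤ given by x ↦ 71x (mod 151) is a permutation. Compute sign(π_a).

Trace 57: π^k(57) = [57, 121, 135, 72, 129, 99, 83] for k=0..6.
Cycle lengths of π_71 on ℤ/151ℤ: [150, 1]; 2 cycles in total.
2 cycles on 151: each ℓ→(−1)^(ℓ−1), product (−1)^149 = -1.

-1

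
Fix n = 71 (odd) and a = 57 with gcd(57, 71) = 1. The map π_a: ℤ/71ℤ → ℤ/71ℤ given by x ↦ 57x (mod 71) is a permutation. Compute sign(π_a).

Orbit of 57 under x↦57x: [57, 54, 25, 5, 1]… (length divides ord_71(57)).
π_57 has 15 disjoint cycles with lengths [5, 5, 5, 5, 5, 5, 5, 5, 5, 5, 5, 5, 5, 5, 1] on {0,…,70}.
With 15 cycles on 71 points, sign = (−1)^{71−15} = +1.
Zolotarev: (57|71) = +1, matching the cycle-count sign.

+1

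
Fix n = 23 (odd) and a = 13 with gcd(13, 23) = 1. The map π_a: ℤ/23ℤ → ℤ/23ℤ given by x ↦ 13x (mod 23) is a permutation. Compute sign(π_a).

+1

Trace 6: π^k(6) = [6, 9, 2, 3, 16, 1, 13] for k=0..6.
Cycle lengths of π_13 on ℤ/23ℤ: [11, 11, 1]; 3 cycles in total.
With 3 cycles on 23 points, sign = (−1)^{23−3} = +1.
Zolotarev: (13|23) = +1, matching the cycle-count sign.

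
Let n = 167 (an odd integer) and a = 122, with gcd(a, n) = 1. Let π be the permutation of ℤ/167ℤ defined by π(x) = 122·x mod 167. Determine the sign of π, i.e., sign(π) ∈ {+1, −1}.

Start at x=62: 62 → 49 → 133 → 27 → 121 → 66 → 36 → … (one orbit).
π_122 has 3 disjoint cycles with lengths [83, 83, 1] on {0,…,166}.
Σ(ℓ_i−1) = 167−3 = 164; sign = (−1)^164 = +1.
Check: (122/167) = +1 by Zolotarev.

+1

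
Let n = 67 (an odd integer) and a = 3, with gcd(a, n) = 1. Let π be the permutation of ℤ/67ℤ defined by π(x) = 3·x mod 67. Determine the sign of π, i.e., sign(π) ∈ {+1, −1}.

Start at x=3: 3 → 9 → 27 → 14 → 42 → 59 → 43 → … (one orbit).
π_3 has 4 disjoint cycles with lengths [22, 22, 22, 1] on {0,…,66}.
Σ(ℓ_i−1) = 67−4 = 63; sign = (−1)^63 = -1.
Check: (3/67) = -1 by Zolotarev.

-1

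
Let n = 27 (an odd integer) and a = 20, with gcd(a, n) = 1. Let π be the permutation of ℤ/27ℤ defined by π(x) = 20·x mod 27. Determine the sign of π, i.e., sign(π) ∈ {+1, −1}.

Orbit of 4 under x↦20x: [4, 26, 7, 5, 19, 2, 13]… (length divides ord_27(20)).
4 cycles of lengths [18, 6, 2, 1].
n − c = 27 − 4 = 23; sign = (−1)^23 = -1.
The Jacobi symbol (20|27) = -1 (Zolotarev) agrees.

-1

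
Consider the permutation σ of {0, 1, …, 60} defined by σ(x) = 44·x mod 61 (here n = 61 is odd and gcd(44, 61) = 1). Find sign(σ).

Trace 48: π^k(48) = [48, 38, 25, 2, 27, 29, 56] for k=0..6.
The orbit structure of x ↦ 44x mod 61: 2 orbits of sizes [60, 1].
With 2 cycles on 61 points, sign = (−1)^{61−2} = -1.

-1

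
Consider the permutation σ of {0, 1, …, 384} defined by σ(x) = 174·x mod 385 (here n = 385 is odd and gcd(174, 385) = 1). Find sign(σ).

-1

Trace 174: π^k(174) = [174, 246, 69, 71, 34, 141, 279] for k=0..6.
π_174 has 54 disjoint cycles with lengths [10, 10, 10, 10, 10, 10, 10, 10, 10, 10, 10, 10, 10, 10, 10, 10, 10, 10, 10, 10, 10, 10, 10, 10, 10, 10, 10, 10, 10, 10, 10, 10, 10, 10, 5, 5, 2, 2, 2, 2, 2, 2, 2, 2, 2, 2, 2, 2, 2, 2, 2, 2, 2, 1] on {0,…,384}.
Σ(ℓ_i−1) = 385−54 = 331; sign = (−1)^331 = -1.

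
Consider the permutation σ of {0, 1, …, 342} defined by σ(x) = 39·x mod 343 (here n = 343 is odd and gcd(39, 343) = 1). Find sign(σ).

+1

Orbit of 58 under x↦39x: [58, 204, 67, 212, 36, 32, 219]… (length divides ord_343(39)).
Decompose π into cycles: lengths [147, 147, 21, 21, 3, 3, 1] (7 cycles, including the fixed point 0).
sign(π) = (−1)^{n − #cycles} = (−1)^{343−7} = (−1)^336 = +1.
Zolotarev: (39|343) = +1, matching the cycle-count sign.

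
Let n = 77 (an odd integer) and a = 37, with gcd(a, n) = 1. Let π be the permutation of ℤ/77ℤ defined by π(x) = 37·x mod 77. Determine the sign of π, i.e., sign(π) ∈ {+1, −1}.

Trace 9: π^k(9) = [9, 25, 1, 37, 60, 64, 58] for k=0..6.
π_37 has 9 disjoint cycles with lengths [15, 15, 15, 15, 5, 5, 3, 3, 1] on {0,…,76}.
9 cycles on 77: each ℓ→(−1)^(ℓ−1), product (−1)^68 = +1.
(37|77)_J = +1 (Zolotarev's lemma cross-check).

+1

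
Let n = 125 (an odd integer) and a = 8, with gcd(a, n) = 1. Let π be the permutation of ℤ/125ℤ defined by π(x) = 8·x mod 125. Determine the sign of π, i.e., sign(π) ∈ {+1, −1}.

Start at x=119: 119 → 77 → 116 → 53 → 49 → 17 → 11 → … (one orbit).
Cycle type of π: 100 + 20 + 4 + 1; total 4 cycles.
125 − 4 = 121 transpositions; sign(π) = (−1)^121 = -1.
The Jacobi symbol (8|125) = -1 (Zolotarev) agrees.

-1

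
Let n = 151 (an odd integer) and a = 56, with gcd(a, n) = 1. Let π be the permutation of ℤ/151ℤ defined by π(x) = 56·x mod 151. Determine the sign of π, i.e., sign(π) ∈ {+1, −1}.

-1

Orbit of 82 under x↦56x: [82, 62, 150, 95, 35, 148, 134]… (length divides ord_151(56)).
Cycle lengths of π_56 on ℤ/151ℤ: [150, 1]; 2 cycles in total.
With 2 cycles on 151 points, sign = (−1)^{151−2} = -1.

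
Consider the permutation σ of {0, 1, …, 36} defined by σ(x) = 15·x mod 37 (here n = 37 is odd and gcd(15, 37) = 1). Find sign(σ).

Orbit of 16 under x↦15x: [16, 18, 11, 17, 33, 14, 25]… (length divides ord_37(15)).
Cycle lengths of π_15 on ℤ/37ℤ: [36, 1]; 2 cycles in total.
n − c = 37 − 2 = 35; sign = (−1)^35 = -1.

-1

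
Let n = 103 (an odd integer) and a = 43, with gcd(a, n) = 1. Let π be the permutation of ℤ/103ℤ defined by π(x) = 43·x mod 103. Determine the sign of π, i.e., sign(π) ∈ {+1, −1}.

-1

Trace 56: π^k(56) = [56, 39, 29, 11, 61, 48, 4] for k=0..6.
π_43 has 2 disjoint cycles with lengths [102, 1] on {0,…,102}.
Σ(ℓ_i−1) = 103−2 = 101; sign = (−1)^101 = -1.
Via Zolotarev, sign(π_{43}) = (43|103) = -1.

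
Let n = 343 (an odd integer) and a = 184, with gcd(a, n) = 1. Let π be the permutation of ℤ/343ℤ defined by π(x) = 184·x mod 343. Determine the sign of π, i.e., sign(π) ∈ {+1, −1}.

+1

Orbit of 88 under x↦184x: [88, 71, 30, 32, 57, 198, 74]… (length divides ord_343(184)).
Cycle type of π: 147×2 + 21×2 + 3×2 + 1; total 7 cycles.
343 − 7 = 336 transpositions; sign(π) = (−1)^336 = +1.
Via Zolotarev, sign(π_{184}) = (184|343) = +1.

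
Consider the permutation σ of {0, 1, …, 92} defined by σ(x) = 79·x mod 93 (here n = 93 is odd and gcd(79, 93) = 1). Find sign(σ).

Start at x=1: 1 → 79 → 10 → 46 → 7 → 88 → 70 → … (one orbit).
6 cycles of lengths [30, 30, 30, 1, 1, 1].
With 6 cycles on 93 points, sign = (−1)^{93−6} = -1.
Via Zolotarev, sign(π_{79}) = (79|93) = -1.

-1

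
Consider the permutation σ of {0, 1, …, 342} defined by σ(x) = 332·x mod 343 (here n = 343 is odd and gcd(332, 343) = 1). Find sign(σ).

-1

Orbit of 72 under x↦332x: [72, 237, 137, 208, 113, 129, 296]… (length divides ord_343(332)).
4 cycles of lengths [294, 42, 6, 1].
343 − 4 = 339 transpositions; sign(π) = (−1)^339 = -1.
The Jacobi symbol (332|343) = -1 (Zolotarev) agrees.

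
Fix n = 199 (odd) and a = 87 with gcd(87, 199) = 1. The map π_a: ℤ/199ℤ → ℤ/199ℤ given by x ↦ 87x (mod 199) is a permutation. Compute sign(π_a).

Start at x=138: 138 → 66 → 170 → 64 → 195 → 50 → 171 → … (one orbit).
The orbit structure of x ↦ 87x mod 199: 2 orbits of sizes [198, 1].
2 cycles on 199: each ℓ→(−1)^(ℓ−1), product (−1)^197 = -1.
Via Zolotarev, sign(π_{87}) = (87|199) = -1.

-1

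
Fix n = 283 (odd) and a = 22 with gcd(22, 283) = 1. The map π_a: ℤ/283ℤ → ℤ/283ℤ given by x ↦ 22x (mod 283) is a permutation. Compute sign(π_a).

Trace 237: π^k(237) = [237, 120, 93, 65, 15, 47, 185] for k=0..6.
Cycle type of π: 282 + 1; total 2 cycles.
sign(π) = (−1)^{n − #cycles} = (−1)^{283−2} = (−1)^281 = -1.
Via Zolotarev, sign(π_{22}) = (22|283) = -1.

-1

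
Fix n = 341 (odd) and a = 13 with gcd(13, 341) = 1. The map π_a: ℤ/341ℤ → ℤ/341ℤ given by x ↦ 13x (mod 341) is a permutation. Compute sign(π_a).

+1

Orbit of 169 under x↦13x: [169, 151, 258, 285, 295, 84, 69]… (length divides ord_341(13)).
Decompose π into cycles: lengths [30, 30, 30, 30, 30, 30, 30, 30, 30, 30, 30, 10, 1] (13 cycles, including the fixed point 0).
n − c = 341 − 13 = 328; sign = (−1)^328 = +1.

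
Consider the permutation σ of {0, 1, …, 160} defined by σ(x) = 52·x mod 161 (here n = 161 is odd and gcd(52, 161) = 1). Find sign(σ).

-1

Trace 26: π^k(26) = [26, 64, 108, 142, 139, 144, 82] for k=0..6.
The orbit structure of x ↦ 52x mod 161: 6 orbits of sizes [66, 66, 11, 11, 6, 1].
Σ(ℓ_i−1) = 161−6 = 155; sign = (−1)^155 = -1.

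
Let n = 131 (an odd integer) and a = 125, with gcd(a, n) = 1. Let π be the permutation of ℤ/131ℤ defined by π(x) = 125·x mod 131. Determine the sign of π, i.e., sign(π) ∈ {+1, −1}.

Orbit of 117 under x↦125x: [117, 84, 20, 11, 65, 3, 113]… (length divides ord_131(125)).
3 cycles of lengths [65, 65, 1].
Σ(ℓ_i−1) = 131−3 = 128; sign = (−1)^128 = +1.
(125|131)_J = +1 (Zolotarev's lemma cross-check).

+1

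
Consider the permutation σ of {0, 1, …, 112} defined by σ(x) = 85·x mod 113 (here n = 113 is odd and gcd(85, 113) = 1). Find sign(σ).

+1

Orbit of 83 under x↦85x: [83, 49, 97, 109, 112, 28, 7]… (length divides ord_113(85)).
Cycle type of π: 14×8 + 1; total 9 cycles.
9 cycles on 113: each ℓ→(−1)^(ℓ−1), product (−1)^104 = +1.
(85|113)_J = +1 (Zolotarev's lemma cross-check).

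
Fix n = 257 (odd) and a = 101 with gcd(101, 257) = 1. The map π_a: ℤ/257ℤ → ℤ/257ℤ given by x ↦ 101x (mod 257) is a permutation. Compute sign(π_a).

-1

Start at x=252: 252 → 9 → 138 → 60 → 149 → 143 → 51 → … (one orbit).
2 cycles of lengths [256, 1].
2 cycles on 257: each ℓ→(−1)^(ℓ−1), product (−1)^255 = -1.
(101|257)_J = -1 (Zolotarev's lemma cross-check).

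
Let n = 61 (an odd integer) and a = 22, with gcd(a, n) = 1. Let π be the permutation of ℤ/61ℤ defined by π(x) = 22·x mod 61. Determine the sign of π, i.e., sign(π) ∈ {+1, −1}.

+1

Start at x=57: 57 → 34 → 16 → 47 → 58 → 56 → 12 → … (one orbit).
Cycle type of π: 15×4 + 1; total 5 cycles.
61 − 5 = 56 transpositions; sign(π) = (−1)^56 = +1.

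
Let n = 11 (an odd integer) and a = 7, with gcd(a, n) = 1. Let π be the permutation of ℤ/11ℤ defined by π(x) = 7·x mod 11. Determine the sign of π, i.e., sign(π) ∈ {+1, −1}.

-1

Orbit of 9 under x↦7x: [9, 8, 1, 7, 5, 2, 3]… (length divides ord_11(7)).
π_7 has 2 disjoint cycles with lengths [10, 1] on {0,…,10}.
Σ(ℓ_i−1) = 11−2 = 9; sign = (−1)^9 = -1.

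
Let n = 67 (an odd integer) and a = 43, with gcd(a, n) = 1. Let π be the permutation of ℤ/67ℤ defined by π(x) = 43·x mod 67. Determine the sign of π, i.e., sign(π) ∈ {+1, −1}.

-1

Orbit of 45 under x↦43x: [45, 59, 58, 15, 42, 64, 5]… (length divides ord_67(43)).
Cycle lengths of π_43 on ℤ/67ℤ: [22, 22, 22, 1]; 4 cycles in total.
n − c = 67 − 4 = 63; sign = (−1)^63 = -1.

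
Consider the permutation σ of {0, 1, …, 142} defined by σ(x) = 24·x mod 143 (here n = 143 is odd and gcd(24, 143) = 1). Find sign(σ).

+1

Start at x=23: 23 → 123 → 92 → 63 → 82 → 109 → 42 → … (one orbit).
π_24 has 5 disjoint cycles with lengths [60, 60, 12, 10, 1] on {0,…,142}.
n − c = 143 − 5 = 138; sign = (−1)^138 = +1.
Zolotarev: (24|143) = +1, matching the cycle-count sign.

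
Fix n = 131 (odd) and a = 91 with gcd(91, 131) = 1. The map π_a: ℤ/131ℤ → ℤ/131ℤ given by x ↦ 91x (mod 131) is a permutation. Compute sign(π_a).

Start at x=3: 3 → 11 → 84 → 46 → 125 → 109 → 94 → … (one orbit).
The orbit structure of x ↦ 91x mod 131: 3 orbits of sizes [65, 65, 1].
n − c = 131 − 3 = 128; sign = (−1)^128 = +1.

+1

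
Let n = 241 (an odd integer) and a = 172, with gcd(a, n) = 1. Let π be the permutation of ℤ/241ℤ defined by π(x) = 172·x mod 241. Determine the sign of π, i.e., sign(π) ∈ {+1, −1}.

-1

Orbit of 186 under x↦172x: [186, 180, 112, 225, 140, 221, 175]… (length divides ord_241(172)).
Cycle lengths of π_172 on ℤ/241ℤ: [240, 1]; 2 cycles in total.
241 − 2 = 239 transpositions; sign(π) = (−1)^239 = -1.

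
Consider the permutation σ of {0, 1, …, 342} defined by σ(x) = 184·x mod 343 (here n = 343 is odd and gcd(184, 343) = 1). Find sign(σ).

Trace 267: π^k(267) = [267, 79, 130, 253, 247, 172, 92] for k=0..6.
Cycle lengths of π_184 on ℤ/343ℤ: [147, 147, 21, 21, 3, 3, 1]; 7 cycles in total.
n − c = 343 − 7 = 336; sign = (−1)^336 = +1.

+1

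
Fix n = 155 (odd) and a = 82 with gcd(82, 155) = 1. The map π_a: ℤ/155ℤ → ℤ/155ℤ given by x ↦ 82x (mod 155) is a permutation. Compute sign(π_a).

Orbit of 49 under x↦82x: [49, 143, 101, 67, 69, 78, 41]… (length divides ord_155(82)).
Decompose π into cycles: lengths [60, 60, 15, 15, 4, 1] (6 cycles, including the fixed point 0).
6 cycles on 155: each ℓ→(−1)^(ℓ−1), product (−1)^149 = -1.
Via Zolotarev, sign(π_{82}) = (82|155) = -1.

-1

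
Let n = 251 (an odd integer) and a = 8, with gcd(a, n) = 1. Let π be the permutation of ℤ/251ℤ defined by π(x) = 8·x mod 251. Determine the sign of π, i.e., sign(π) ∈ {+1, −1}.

Start at x=243: 243 → 187 → 241 → 171 → 113 → 151 → 204 → … (one orbit).
π_8 has 6 disjoint cycles with lengths [50, 50, 50, 50, 50, 1] on {0,…,250}.
Σ(ℓ_i−1) = 251−6 = 245; sign = (−1)^245 = -1.

-1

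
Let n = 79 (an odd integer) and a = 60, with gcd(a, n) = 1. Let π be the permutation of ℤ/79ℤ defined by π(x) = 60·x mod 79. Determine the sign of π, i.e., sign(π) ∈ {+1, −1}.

-1

Orbit of 42 under x↦60x: [42, 71, 73, 35, 46, 74, 16]… (length divides ord_79(60)).
Cycle type of π: 78 + 1; total 2 cycles.
79 − 2 = 77 transpositions; sign(π) = (−1)^77 = -1.
(60|79)_J = -1 (Zolotarev's lemma cross-check).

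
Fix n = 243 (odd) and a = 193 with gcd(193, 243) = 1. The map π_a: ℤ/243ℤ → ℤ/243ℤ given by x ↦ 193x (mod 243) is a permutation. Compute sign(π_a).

+1

Orbit of 229 under x↦193x: [229, 214, 235, 157, 169, 55, 166]… (length divides ord_243(193)).
Cycle lengths of π_193 on ℤ/243ℤ: [81, 81, 27, 27, 9, 9, 3, 3, 1, 1, 1]; 11 cycles in total.
Σ(ℓ_i−1) = 243−11 = 232; sign = (−1)^232 = +1.
Zolotarev: (193|243) = +1, matching the cycle-count sign.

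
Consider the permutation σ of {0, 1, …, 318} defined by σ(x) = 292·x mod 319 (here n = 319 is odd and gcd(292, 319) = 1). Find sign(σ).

Orbit of 95 under x↦292x: [95, 306, 32, 93, 41, 169, 222]… (length divides ord_319(292)).
Cycle lengths of π_292 on ℤ/319ℤ: [140, 140, 28, 10, 1]; 5 cycles in total.
5 cycles on 319: each ℓ→(−1)^(ℓ−1), product (−1)^314 = +1.
(292|319)_J = +1 (Zolotarev's lemma cross-check).

+1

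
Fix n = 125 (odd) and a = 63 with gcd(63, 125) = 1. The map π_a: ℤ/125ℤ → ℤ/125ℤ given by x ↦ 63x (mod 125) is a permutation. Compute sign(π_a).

-1

Trace 109: π^k(109) = [109, 117, 121, 123, 124, 62, 31] for k=0..6.
π_63 has 4 disjoint cycles with lengths [100, 20, 4, 1] on {0,…,124}.
sign(π) = (−1)^{n − #cycles} = (−1)^{125−4} = (−1)^121 = -1.
Zolotarev: (63|125) = -1, matching the cycle-count sign.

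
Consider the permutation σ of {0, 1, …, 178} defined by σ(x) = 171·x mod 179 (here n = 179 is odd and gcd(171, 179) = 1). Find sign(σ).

Trace 56: π^k(56) = [56, 89, 4, 147, 77, 100, 95] for k=0..6.
3 cycles of lengths [89, 89, 1].
179 − 3 = 176 transpositions; sign(π) = (−1)^176 = +1.

+1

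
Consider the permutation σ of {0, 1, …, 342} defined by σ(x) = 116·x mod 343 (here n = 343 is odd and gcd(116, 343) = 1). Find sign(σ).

Orbit of 50 under x↦116x: [50, 312, 177, 295, 263, 324, 197]… (length divides ord_343(116)).
Decompose π into cycles: lengths [21, 21, 21, 21, 21, 21, 21, 21, 21, 21, 21, 21, 21, 21, 3, 3, 3, 3, 3, 3, 3, 3, 3, 3, 3, 3, 3, 3, 3, 3, 1] (31 cycles, including the fixed point 0).
31 cycles on 343: each ℓ→(−1)^(ℓ−1), product (−1)^312 = +1.

+1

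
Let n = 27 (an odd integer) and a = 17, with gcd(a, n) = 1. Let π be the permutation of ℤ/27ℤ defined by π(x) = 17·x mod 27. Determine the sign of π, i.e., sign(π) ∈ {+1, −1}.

-1

Start at x=26: 26 → 10 → 8 → 1 → 17 → 19 → 26 (one orbit).
Cycle lengths of π_17 on ℤ/27ℤ: [6, 6, 6, 2, 2, 2, 2, 1]; 8 cycles in total.
27 − 8 = 19 transpositions; sign(π) = (−1)^19 = -1.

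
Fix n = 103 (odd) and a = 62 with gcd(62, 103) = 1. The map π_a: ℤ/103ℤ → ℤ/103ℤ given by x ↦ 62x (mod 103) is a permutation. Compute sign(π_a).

-1

Orbit of 1 under x↦62x: [1, 62, 33, 89, 59, 53, 93]… (length divides ord_103(62)).
π_62 has 2 disjoint cycles with lengths [102, 1] on {0,…,102}.
n − c = 103 − 2 = 101; sign = (−1)^101 = -1.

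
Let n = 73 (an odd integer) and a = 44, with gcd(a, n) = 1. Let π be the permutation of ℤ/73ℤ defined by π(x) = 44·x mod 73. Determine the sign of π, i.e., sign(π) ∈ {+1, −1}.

Trace 65: π^k(65) = [65, 13, 61, 56, 55, 11, 46] for k=0..6.
π_44 has 2 disjoint cycles with lengths [72, 1] on {0,…,72}.
73 − 2 = 71 transpositions; sign(π) = (−1)^71 = -1.
Via Zolotarev, sign(π_{44}) = (44|73) = -1.

-1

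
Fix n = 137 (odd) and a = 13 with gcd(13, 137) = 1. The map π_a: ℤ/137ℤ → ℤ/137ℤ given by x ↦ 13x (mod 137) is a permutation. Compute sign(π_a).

Trace 70: π^k(70) = [70, 88, 48, 76, 29, 103, 106] for k=0..6.
π_13 has 2 disjoint cycles with lengths [136, 1] on {0,…,136}.
Σ(ℓ_i−1) = 137−2 = 135; sign = (−1)^135 = -1.
Zolotarev: (13|137) = -1, matching the cycle-count sign.

-1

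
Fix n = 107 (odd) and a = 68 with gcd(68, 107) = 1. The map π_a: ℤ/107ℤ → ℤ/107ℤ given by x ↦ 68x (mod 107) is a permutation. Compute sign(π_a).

-1

Orbit of 78 under x↦68x: [78, 61, 82, 12, 67, 62, 43]… (length divides ord_107(68)).
Cycle type of π: 106 + 1; total 2 cycles.
n − c = 107 − 2 = 105; sign = (−1)^105 = -1.
The Jacobi symbol (68|107) = -1 (Zolotarev) agrees.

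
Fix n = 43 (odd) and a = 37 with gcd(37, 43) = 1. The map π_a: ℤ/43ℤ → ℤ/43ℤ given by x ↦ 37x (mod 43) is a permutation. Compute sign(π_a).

Orbit of 37 under x↦37x: [37, 36, 42, 6, 7, 1]… (length divides ord_43(37)).
Decompose π into cycles: lengths [6, 6, 6, 6, 6, 6, 6, 1] (8 cycles, including the fixed point 0).
8 cycles on 43: each ℓ→(−1)^(ℓ−1), product (−1)^35 = -1.
Via Zolotarev, sign(π_{37}) = (37|43) = -1.

-1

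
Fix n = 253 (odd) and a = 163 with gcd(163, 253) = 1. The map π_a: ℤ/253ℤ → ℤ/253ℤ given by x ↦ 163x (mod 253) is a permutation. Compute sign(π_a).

Trace 174: π^k(174) = [174, 26, 190, 104, 1, 163, 4] for k=0..6.
The orbit structure of x ↦ 163x mod 253: 9 orbits of sizes [55, 55, 55, 55, 11, 11, 5, 5, 1].
sign(π) = (−1)^{n − #cycles} = (−1)^{253−9} = (−1)^244 = +1.
Check: (163/253) = +1 by Zolotarev.

+1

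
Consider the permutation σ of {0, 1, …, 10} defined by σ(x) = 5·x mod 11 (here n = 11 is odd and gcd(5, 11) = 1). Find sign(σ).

Start at x=4: 4 → 9 → 1 → 5 → 3 → 4 (one orbit).
3 cycles of lengths [5, 5, 1].
Σ(ℓ_i−1) = 11−3 = 8; sign = (−1)^8 = +1.

+1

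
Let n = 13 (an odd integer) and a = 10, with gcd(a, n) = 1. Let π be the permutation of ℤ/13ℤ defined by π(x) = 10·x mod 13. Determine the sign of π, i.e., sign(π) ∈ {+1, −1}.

Orbit of 12 under x↦10x: [12, 3, 4, 1, 10, 9]… (length divides ord_13(10)).
Cycle lengths of π_10 on ℤ/13ℤ: [6, 6, 1]; 3 cycles in total.
13 − 3 = 10 transpositions; sign(π) = (−1)^10 = +1.
(10|13)_J = +1 (Zolotarev's lemma cross-check).

+1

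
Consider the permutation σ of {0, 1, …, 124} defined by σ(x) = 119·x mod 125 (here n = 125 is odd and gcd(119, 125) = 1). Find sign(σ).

Trace 121: π^k(121) = [121, 24, 106, 114, 66, 104, 1] for k=0..6.
Cycle lengths of π_119 on ℤ/125ℤ: [50, 50, 10, 10, 2, 2, 1]; 7 cycles in total.
With 7 cycles on 125 points, sign = (−1)^{125−7} = +1.
Zolotarev: (119|125) = +1, matching the cycle-count sign.

+1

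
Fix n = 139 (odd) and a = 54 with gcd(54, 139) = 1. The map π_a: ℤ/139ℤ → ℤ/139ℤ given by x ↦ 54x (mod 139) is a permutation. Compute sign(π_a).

+1

Orbit of 9 under x↦54x: [9, 69, 112, 71, 81, 65, 35]… (length divides ord_139(54)).
Cycle type of π: 69×2 + 1; total 3 cycles.
139 − 3 = 136 transpositions; sign(π) = (−1)^136 = +1.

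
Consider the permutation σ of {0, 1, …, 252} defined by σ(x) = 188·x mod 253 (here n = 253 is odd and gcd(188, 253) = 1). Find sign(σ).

Orbit of 78 under x↦188x: [78, 243, 144, 1, 188, 177, 133]… (length divides ord_253(188)).
Cycle lengths of π_188 on ℤ/253ℤ: [11, 11, 11, 11, 11, 11, 11, 11, 11, 11, 11, 11, 11, 11, 11, 11, 11, 11, 11, 11, 11, 11, 1, 1, 1, 1, 1, 1, 1, 1, 1, 1, 1]; 33 cycles in total.
sign(π) = (−1)^{n − #cycles} = (−1)^{253−33} = (−1)^220 = +1.

+1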